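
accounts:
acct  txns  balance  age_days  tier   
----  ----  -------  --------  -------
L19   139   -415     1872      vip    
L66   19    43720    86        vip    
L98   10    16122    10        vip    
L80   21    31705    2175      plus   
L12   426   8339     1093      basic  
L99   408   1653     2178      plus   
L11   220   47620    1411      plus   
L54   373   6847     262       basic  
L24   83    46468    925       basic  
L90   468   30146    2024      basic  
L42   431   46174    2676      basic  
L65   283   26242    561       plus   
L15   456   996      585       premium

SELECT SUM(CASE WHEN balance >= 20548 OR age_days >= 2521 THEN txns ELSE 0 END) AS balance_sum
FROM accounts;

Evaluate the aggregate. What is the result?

1525

acct=L19: ✗
acct=L66: ✓ → 19
acct=L98: ✗
acct=L80: ✓ → 21
acct=L12: ✗
acct=L99: ✗
acct=L11: ✓ → 220
acct=L54: ✗
acct=L24: ✓ → 83
acct=L90: ✓ → 468
acct=L42: ✓ → 431
acct=L65: ✓ → 283
acct=L15: ✗
balance_sum = 19 + 21 + 220 + 83 + 468 + 431 + 283 = 1525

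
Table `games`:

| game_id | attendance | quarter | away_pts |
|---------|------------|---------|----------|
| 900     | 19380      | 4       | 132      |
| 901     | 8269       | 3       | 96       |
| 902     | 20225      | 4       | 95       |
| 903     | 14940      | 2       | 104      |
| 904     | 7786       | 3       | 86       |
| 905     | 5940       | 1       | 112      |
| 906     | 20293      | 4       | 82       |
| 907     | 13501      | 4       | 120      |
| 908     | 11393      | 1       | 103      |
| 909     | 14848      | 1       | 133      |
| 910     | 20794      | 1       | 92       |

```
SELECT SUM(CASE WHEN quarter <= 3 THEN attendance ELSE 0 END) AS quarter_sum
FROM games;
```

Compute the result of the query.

83970

game_id=900: ✗
game_id=901: ✓ → 8269
game_id=902: ✗
game_id=903: ✓ → 14940
game_id=904: ✓ → 7786
game_id=905: ✓ → 5940
game_id=906: ✗
game_id=907: ✗
game_id=908: ✓ → 11393
game_id=909: ✓ → 14848
game_id=910: ✓ → 20794
quarter_sum = 8269 + 14940 + 7786 + 5940 + 11393 + 14848 + 20794 = 83970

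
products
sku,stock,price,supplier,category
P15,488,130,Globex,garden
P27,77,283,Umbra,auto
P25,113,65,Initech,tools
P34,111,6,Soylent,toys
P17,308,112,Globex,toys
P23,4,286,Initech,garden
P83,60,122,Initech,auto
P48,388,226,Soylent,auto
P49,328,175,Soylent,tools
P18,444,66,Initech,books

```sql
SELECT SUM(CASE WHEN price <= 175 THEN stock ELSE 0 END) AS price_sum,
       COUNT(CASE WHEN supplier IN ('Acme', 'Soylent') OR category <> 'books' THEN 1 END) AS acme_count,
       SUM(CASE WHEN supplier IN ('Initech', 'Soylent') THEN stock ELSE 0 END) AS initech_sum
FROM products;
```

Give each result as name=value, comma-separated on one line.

price_sum=1852, acme_count=9, initech_sum=1448

[price_sum: price <= 175]
sku=P15: ✓ → 488
sku=P27: ✗
sku=P25: ✓ → 113
sku=P34: ✓ → 111
sku=P17: ✓ → 308
sku=P23: ✗
sku=P83: ✓ → 60
sku=P48: ✗
sku=P49: ✓ → 328
sku=P18: ✓ → 444
price_sum = 488 + 113 + 111 + 308 + 60 + 328 + 444 = 1852
—
[acme_count: supplier IN ('Acme', 'Soylent') OR category <> 'books']
sku=P15: ✓ → 1
sku=P27: ✓ → 1
sku=P25: ✓ → 1
sku=P34: ✓ → 1
sku=P17: ✓ → 1
sku=P23: ✓ → 1
sku=P83: ✓ → 1
sku=P48: ✓ → 1
sku=P49: ✓ → 1
sku=P18: ✗
acme_count = COUNT(1, 1, 1, 1, 1, 1, 1, 1, 1) = 9
—
[initech_sum: supplier IN ('Initech', 'Soylent')]
sku=P15: ✗
sku=P27: ✗
sku=P25: ✓ → 113
sku=P34: ✓ → 111
sku=P17: ✗
sku=P23: ✓ → 4
sku=P83: ✓ → 60
sku=P48: ✓ → 388
sku=P49: ✓ → 328
sku=P18: ✓ → 444
initech_sum = 113 + 111 + 4 + 60 + 388 + 328 + 444 = 1448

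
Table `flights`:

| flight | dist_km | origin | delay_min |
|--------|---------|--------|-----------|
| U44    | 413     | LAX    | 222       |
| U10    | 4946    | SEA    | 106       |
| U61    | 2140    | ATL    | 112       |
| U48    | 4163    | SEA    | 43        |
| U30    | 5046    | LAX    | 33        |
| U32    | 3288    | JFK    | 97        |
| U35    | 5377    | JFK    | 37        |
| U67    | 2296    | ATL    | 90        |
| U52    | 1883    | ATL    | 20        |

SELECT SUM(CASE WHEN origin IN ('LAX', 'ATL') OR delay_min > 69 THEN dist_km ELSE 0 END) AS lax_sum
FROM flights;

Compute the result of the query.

flight=U44: ✓ → 413
flight=U10: ✓ → 4946
flight=U61: ✓ → 2140
flight=U48: ✗
flight=U30: ✓ → 5046
flight=U32: ✓ → 3288
flight=U35: ✗
flight=U67: ✓ → 2296
flight=U52: ✓ → 1883
lax_sum = 413 + 4946 + 2140 + 5046 + 3288 + 2296 + 1883 = 20012

20012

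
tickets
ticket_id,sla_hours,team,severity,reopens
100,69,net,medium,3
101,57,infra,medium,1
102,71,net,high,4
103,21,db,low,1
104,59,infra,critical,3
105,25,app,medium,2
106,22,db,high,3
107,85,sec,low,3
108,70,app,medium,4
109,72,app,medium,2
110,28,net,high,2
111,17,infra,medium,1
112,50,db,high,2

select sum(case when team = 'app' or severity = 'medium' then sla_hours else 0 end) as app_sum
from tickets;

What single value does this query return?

ticket_id=100: ✓ → 69
ticket_id=101: ✓ → 57
ticket_id=102: ✗
ticket_id=103: ✗
ticket_id=104: ✗
ticket_id=105: ✓ → 25
ticket_id=106: ✗
ticket_id=107: ✗
ticket_id=108: ✓ → 70
ticket_id=109: ✓ → 72
ticket_id=110: ✗
ticket_id=111: ✓ → 17
ticket_id=112: ✗
app_sum = 69 + 57 + 25 + 70 + 72 + 17 = 310

310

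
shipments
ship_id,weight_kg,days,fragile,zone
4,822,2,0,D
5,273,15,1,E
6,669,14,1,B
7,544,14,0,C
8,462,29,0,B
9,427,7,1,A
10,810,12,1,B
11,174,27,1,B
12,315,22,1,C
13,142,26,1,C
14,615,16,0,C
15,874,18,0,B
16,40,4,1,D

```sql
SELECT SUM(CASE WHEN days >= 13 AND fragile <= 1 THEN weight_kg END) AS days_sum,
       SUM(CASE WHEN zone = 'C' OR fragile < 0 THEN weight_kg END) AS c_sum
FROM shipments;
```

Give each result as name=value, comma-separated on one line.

[days_sum: days >= 13 AND fragile <= 1]
ship_id=4: ✗
ship_id=5: ✓ → 273
ship_id=6: ✓ → 669
ship_id=7: ✓ → 544
ship_id=8: ✓ → 462
ship_id=9: ✗
ship_id=10: ✗
ship_id=11: ✓ → 174
ship_id=12: ✓ → 315
ship_id=13: ✓ → 142
ship_id=14: ✓ → 615
ship_id=15: ✓ → 874
ship_id=16: ✗
days_sum = 273 + 669 + 544 + 462 + 174 + 315 + 142 + 615 + 874 = 4068
—
[c_sum: zone = 'C' OR fragile < 0]
ship_id=4: ✗
ship_id=5: ✗
ship_id=6: ✗
ship_id=7: ✓ → 544
ship_id=8: ✗
ship_id=9: ✗
ship_id=10: ✗
ship_id=11: ✗
ship_id=12: ✓ → 315
ship_id=13: ✓ → 142
ship_id=14: ✓ → 615
ship_id=15: ✗
ship_id=16: ✗
c_sum = 544 + 315 + 142 + 615 = 1616

days_sum=4068, c_sum=1616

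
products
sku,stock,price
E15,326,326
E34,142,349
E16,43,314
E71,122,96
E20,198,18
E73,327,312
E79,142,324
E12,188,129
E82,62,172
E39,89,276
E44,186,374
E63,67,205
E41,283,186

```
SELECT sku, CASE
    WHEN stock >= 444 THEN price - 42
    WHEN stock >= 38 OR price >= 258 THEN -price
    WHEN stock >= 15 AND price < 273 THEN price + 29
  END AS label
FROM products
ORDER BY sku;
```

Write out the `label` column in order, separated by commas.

sku=E12: stock >= 38 OR price >= 258 → -129
sku=E15: stock >= 38 OR price >= 258 → -326
sku=E16: stock >= 38 OR price >= 258 → -314
sku=E20: stock >= 38 OR price >= 258 → -18
sku=E34: stock >= 38 OR price >= 258 → -349
sku=E39: stock >= 38 OR price >= 258 → -276
sku=E41: stock >= 38 OR price >= 258 → -186
sku=E44: stock >= 38 OR price >= 258 → -374
sku=E63: stock >= 38 OR price >= 258 → -205
sku=E71: stock >= 38 OR price >= 258 → -96
sku=E73: stock >= 38 OR price >= 258 → -312
sku=E79: stock >= 38 OR price >= 258 → -324
sku=E82: stock >= 38 OR price >= 258 → -172

-129, -326, -314, -18, -349, -276, -186, -374, -205, -96, -312, -324, -172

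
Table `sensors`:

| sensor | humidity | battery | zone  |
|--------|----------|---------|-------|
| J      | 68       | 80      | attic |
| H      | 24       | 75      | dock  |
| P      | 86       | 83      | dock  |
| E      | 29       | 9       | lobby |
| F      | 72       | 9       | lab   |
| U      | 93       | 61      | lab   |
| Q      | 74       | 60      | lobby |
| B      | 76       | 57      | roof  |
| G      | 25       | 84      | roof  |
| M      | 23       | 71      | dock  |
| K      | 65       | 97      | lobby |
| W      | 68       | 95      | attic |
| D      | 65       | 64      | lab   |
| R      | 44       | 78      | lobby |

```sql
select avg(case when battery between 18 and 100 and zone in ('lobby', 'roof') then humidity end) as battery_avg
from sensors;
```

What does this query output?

56.8

sensor=J: ✗
sensor=H: ✗
sensor=P: ✗
sensor=E: ✗
sensor=F: ✗
sensor=U: ✗
sensor=Q: ✓ → 74
sensor=B: ✓ → 76
sensor=G: ✓ → 25
sensor=M: ✗
sensor=K: ✓ → 65
sensor=W: ✗
sensor=D: ✗
sensor=R: ✓ → 44
battery_avg = (74 + 76 + 25 + 65 + 44) / 5 = 56.8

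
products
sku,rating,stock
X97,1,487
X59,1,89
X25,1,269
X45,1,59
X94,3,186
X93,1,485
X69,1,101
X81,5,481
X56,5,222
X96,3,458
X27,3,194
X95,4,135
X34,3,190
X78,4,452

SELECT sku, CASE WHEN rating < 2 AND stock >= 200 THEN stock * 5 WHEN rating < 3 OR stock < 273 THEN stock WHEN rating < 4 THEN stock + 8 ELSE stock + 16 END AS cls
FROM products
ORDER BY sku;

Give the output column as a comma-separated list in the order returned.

1345, 194, 190, 59, 222, 89, 101, 468, 497, 2425, 186, 135, 466, 2435

sku=X25: rating < 2 AND stock >= 200 → 1345
sku=X27: rating < 3 OR stock < 273 → 194
sku=X34: rating < 3 OR stock < 273 → 190
sku=X45: rating < 3 OR stock < 273 → 59
sku=X56: rating < 3 OR stock < 273 → 222
sku=X59: rating < 3 OR stock < 273 → 89
sku=X69: rating < 3 OR stock < 273 → 101
sku=X78: ELSE → 468
sku=X81: ELSE → 497
sku=X93: rating < 2 AND stock >= 200 → 2425
sku=X94: rating < 3 OR stock < 273 → 186
sku=X95: rating < 3 OR stock < 273 → 135
sku=X96: rating < 4 → 466
sku=X97: rating < 2 AND stock >= 200 → 2435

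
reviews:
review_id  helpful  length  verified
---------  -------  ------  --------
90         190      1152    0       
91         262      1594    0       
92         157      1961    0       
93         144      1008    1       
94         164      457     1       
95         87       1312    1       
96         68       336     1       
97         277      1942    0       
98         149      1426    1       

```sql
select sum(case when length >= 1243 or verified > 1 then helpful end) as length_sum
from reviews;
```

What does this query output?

932

review_id=90: ✗
review_id=91: ✓ → 262
review_id=92: ✓ → 157
review_id=93: ✗
review_id=94: ✗
review_id=95: ✓ → 87
review_id=96: ✗
review_id=97: ✓ → 277
review_id=98: ✓ → 149
length_sum = 262 + 157 + 87 + 277 + 149 = 932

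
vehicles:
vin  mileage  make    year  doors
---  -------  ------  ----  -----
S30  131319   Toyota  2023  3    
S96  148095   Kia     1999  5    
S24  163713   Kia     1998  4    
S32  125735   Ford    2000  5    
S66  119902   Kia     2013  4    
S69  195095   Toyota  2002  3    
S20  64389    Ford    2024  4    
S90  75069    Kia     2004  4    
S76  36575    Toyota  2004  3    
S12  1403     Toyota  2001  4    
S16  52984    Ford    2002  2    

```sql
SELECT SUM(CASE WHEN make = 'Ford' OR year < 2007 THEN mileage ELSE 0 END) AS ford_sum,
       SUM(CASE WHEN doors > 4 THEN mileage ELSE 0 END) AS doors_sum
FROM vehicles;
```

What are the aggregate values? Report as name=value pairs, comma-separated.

[ford_sum: make = 'Ford' OR year < 2007]
vin=S30: ✗
vin=S96: ✓ → 148095
vin=S24: ✓ → 163713
vin=S32: ✓ → 125735
vin=S66: ✗
vin=S69: ✓ → 195095
vin=S20: ✓ → 64389
vin=S90: ✓ → 75069
vin=S76: ✓ → 36575
vin=S12: ✓ → 1403
vin=S16: ✓ → 52984
ford_sum = 148095 + 163713 + 125735 + 195095 + 64389 + 75069 + 36575 + 1403 + 52984 = 863058
—
[doors_sum: doors > 4]
vin=S30: ✗
vin=S96: ✓ → 148095
vin=S24: ✗
vin=S32: ✓ → 125735
vin=S66: ✗
vin=S69: ✗
vin=S20: ✗
vin=S90: ✗
vin=S76: ✗
vin=S12: ✗
vin=S16: ✗
doors_sum = 148095 + 125735 = 273830

ford_sum=863058, doors_sum=273830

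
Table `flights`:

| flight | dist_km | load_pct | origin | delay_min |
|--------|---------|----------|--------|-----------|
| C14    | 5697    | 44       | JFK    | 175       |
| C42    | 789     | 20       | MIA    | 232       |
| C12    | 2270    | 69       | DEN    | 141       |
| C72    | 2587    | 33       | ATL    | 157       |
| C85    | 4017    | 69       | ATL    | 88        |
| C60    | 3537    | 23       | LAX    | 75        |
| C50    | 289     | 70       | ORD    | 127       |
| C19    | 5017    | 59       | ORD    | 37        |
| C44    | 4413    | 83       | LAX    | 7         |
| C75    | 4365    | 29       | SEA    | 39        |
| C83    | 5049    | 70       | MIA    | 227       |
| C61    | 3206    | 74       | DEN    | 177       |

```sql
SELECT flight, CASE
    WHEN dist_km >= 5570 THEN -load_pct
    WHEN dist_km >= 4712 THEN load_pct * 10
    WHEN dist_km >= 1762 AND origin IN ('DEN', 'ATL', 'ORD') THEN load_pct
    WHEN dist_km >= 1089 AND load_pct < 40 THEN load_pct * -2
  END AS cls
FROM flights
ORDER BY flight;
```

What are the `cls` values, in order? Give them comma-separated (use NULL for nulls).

69, -44, 590, NULL, NULL, NULL, -46, 74, 33, -58, 700, 69

flight=C12: dist_km >= 1762 AND origin IN ('DEN', 'ATL', 'ORD') → 69
flight=C14: dist_km >= 5570 → -44
flight=C19: dist_km >= 4712 → 590
flight=C42: (no match → NULL) → NULL
flight=C44: (no match → NULL) → NULL
flight=C50: (no match → NULL) → NULL
flight=C60: dist_km >= 1089 AND load_pct < 40 → -46
flight=C61: dist_km >= 1762 AND origin IN ('DEN', 'ATL', 'ORD') → 74
flight=C72: dist_km >= 1762 AND origin IN ('DEN', 'ATL', 'ORD') → 33
flight=C75: dist_km >= 1089 AND load_pct < 40 → -58
flight=C83: dist_km >= 4712 → 700
flight=C85: dist_km >= 1762 AND origin IN ('DEN', 'ATL', 'ORD') → 69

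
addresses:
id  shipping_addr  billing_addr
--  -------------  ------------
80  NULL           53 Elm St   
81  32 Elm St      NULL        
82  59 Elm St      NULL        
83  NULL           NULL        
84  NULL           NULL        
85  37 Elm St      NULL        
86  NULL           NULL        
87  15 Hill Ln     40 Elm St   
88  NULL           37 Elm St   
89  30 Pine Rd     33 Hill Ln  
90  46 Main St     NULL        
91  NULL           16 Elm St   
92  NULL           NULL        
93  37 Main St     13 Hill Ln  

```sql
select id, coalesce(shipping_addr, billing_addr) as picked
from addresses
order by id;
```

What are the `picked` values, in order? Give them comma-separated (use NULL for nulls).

id=80: shipping_addr=NULL, billing_addr=53 Elm St → 53 Elm St
id=81: shipping_addr=32 Elm St → 32 Elm St
id=82: shipping_addr=59 Elm St → 59 Elm St
id=83: shipping_addr=NULL, billing_addr=NULL (all NULL) → NULL
id=84: shipping_addr=NULL, billing_addr=NULL (all NULL) → NULL
id=85: shipping_addr=37 Elm St → 37 Elm St
id=86: shipping_addr=NULL, billing_addr=NULL (all NULL) → NULL
id=87: shipping_addr=15 Hill Ln → 15 Hill Ln
id=88: shipping_addr=NULL, billing_addr=37 Elm St → 37 Elm St
id=89: shipping_addr=30 Pine Rd → 30 Pine Rd
id=90: shipping_addr=46 Main St → 46 Main St
id=91: shipping_addr=NULL, billing_addr=16 Elm St → 16 Elm St
id=92: shipping_addr=NULL, billing_addr=NULL (all NULL) → NULL
id=93: shipping_addr=37 Main St → 37 Main St

53 Elm St, 32 Elm St, 59 Elm St, NULL, NULL, 37 Elm St, NULL, 15 Hill Ln, 37 Elm St, 30 Pine Rd, 46 Main St, 16 Elm St, NULL, 37 Main St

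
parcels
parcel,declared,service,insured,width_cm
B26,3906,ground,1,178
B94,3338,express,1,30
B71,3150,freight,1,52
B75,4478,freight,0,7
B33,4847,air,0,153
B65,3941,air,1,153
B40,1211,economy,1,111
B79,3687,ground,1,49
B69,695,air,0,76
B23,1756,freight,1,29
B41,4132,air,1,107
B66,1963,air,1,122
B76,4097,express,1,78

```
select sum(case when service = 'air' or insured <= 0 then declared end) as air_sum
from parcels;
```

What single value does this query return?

20056

parcel=B26: ✗
parcel=B94: ✗
parcel=B71: ✗
parcel=B75: ✓ → 4478
parcel=B33: ✓ → 4847
parcel=B65: ✓ → 3941
parcel=B40: ✗
parcel=B79: ✗
parcel=B69: ✓ → 695
parcel=B23: ✗
parcel=B41: ✓ → 4132
parcel=B66: ✓ → 1963
parcel=B76: ✗
air_sum = 4478 + 4847 + 3941 + 695 + 4132 + 1963 = 20056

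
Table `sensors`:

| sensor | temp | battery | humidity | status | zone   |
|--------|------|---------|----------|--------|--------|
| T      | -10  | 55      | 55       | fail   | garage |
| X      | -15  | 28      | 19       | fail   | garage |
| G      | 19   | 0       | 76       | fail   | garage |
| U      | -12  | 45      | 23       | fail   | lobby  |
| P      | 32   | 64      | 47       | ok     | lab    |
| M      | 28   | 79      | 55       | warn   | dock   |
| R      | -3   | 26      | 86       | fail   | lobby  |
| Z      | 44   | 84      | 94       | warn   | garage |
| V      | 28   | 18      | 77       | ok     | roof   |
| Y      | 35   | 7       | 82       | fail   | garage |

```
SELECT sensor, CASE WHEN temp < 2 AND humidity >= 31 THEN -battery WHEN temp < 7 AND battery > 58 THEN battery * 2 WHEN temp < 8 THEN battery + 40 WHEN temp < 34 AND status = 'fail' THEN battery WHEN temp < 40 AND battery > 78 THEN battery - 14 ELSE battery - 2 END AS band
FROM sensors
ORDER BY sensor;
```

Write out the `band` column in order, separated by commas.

0, 65, 62, -26, -55, 85, 16, 68, 5, 82

sensor=G: temp < 34 AND status = 'fail' → 0
sensor=M: temp < 40 AND battery > 78 → 65
sensor=P: ELSE → 62
sensor=R: temp < 2 AND humidity >= 31 → -26
sensor=T: temp < 2 AND humidity >= 31 → -55
sensor=U: temp < 8 → 85
sensor=V: ELSE → 16
sensor=X: temp < 8 → 68
sensor=Y: ELSE → 5
sensor=Z: ELSE → 82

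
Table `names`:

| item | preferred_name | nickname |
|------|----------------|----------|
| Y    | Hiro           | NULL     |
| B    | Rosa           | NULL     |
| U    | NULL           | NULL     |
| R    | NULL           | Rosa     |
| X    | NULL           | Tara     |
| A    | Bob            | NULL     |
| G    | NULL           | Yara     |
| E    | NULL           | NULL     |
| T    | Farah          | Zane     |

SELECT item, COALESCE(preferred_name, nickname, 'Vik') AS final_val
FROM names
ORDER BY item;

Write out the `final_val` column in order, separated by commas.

Bob, Rosa, Vik, Yara, Rosa, Farah, Vik, Tara, Hiro

item=A: preferred_name=Bob → Bob
item=B: preferred_name=Rosa → Rosa
item=E: preferred_name=NULL, nickname=NULL, → literal Vik → Vik
item=G: preferred_name=NULL, nickname=Yara → Yara
item=R: preferred_name=NULL, nickname=Rosa → Rosa
item=T: preferred_name=Farah → Farah
item=U: preferred_name=NULL, nickname=NULL, → literal Vik → Vik
item=X: preferred_name=NULL, nickname=Tara → Tara
item=Y: preferred_name=Hiro → Hiro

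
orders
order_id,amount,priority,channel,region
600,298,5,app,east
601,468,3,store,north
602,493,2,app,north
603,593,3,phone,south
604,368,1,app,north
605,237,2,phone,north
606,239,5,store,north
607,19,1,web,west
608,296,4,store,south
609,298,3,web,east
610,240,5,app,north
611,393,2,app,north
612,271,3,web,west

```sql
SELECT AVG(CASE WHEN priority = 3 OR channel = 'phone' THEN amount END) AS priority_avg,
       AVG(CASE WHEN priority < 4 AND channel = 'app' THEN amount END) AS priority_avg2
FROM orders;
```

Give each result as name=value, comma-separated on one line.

[priority_avg: priority = 3 OR channel = 'phone']
order_id=600: ✗
order_id=601: ✓ → 468
order_id=602: ✗
order_id=603: ✓ → 593
order_id=604: ✗
order_id=605: ✓ → 237
order_id=606: ✗
order_id=607: ✗
order_id=608: ✗
order_id=609: ✓ → 298
order_id=610: ✗
order_id=611: ✗
order_id=612: ✓ → 271
priority_avg = (468 + 593 + 237 + 298 + 271) / 5 = 373.4
—
[priority_avg2: priority < 4 AND channel = 'app']
order_id=600: ✗
order_id=601: ✗
order_id=602: ✓ → 493
order_id=603: ✗
order_id=604: ✓ → 368
order_id=605: ✗
order_id=606: ✗
order_id=607: ✗
order_id=608: ✗
order_id=609: ✗
order_id=610: ✗
order_id=611: ✓ → 393
order_id=612: ✗
priority_avg2 = (493 + 368 + 393) / 3 = 418

priority_avg=373.4, priority_avg2=418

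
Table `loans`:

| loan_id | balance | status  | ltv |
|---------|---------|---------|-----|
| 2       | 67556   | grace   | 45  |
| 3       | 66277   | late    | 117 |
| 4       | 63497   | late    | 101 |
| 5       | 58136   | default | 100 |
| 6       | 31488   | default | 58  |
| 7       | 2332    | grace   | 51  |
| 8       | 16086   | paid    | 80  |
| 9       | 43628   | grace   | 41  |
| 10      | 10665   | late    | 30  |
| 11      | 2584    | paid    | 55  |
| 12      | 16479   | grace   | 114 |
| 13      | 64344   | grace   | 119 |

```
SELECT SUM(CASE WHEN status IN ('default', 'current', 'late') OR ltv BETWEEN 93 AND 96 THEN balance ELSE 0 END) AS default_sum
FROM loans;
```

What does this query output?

loan_id=2: ✗
loan_id=3: ✓ → 66277
loan_id=4: ✓ → 63497
loan_id=5: ✓ → 58136
loan_id=6: ✓ → 31488
loan_id=7: ✗
loan_id=8: ✗
loan_id=9: ✗
loan_id=10: ✓ → 10665
loan_id=11: ✗
loan_id=12: ✗
loan_id=13: ✗
default_sum = 66277 + 63497 + 58136 + 31488 + 10665 = 230063

230063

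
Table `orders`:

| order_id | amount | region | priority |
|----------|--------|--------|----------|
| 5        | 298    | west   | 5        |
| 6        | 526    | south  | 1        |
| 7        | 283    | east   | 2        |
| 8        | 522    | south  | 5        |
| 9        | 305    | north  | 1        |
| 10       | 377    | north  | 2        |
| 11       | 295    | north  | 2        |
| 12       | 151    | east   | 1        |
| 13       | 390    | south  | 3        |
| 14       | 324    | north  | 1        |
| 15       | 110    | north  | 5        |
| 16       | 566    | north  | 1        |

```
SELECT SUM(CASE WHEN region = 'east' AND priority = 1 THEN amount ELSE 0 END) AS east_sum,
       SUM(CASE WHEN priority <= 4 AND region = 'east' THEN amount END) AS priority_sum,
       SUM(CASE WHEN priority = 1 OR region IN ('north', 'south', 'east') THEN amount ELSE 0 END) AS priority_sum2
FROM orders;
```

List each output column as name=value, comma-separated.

[east_sum: region = 'east' AND priority = 1]
order_id=5: ✗
order_id=6: ✗
order_id=7: ✗
order_id=8: ✗
order_id=9: ✗
order_id=10: ✗
order_id=11: ✗
order_id=12: ✓ → 151
order_id=13: ✗
order_id=14: ✗
order_id=15: ✗
order_id=16: ✗
east_sum = 151
—
[priority_sum: priority <= 4 AND region = 'east']
order_id=5: ✗
order_id=6: ✗
order_id=7: ✓ → 283
order_id=8: ✗
order_id=9: ✗
order_id=10: ✗
order_id=11: ✗
order_id=12: ✓ → 151
order_id=13: ✗
order_id=14: ✗
order_id=15: ✗
order_id=16: ✗
priority_sum = 283 + 151 = 434
—
[priority_sum2: priority = 1 OR region IN ('north', 'south', 'east')]
order_id=5: ✗
order_id=6: ✓ → 526
order_id=7: ✓ → 283
order_id=8: ✓ → 522
order_id=9: ✓ → 305
order_id=10: ✓ → 377
order_id=11: ✓ → 295
order_id=12: ✓ → 151
order_id=13: ✓ → 390
order_id=14: ✓ → 324
order_id=15: ✓ → 110
order_id=16: ✓ → 566
priority_sum2 = 526 + 283 + 522 + 305 + 377 + 295 + 151 + 390 + 324 + 110 + 566 = 3849

east_sum=151, priority_sum=434, priority_sum2=3849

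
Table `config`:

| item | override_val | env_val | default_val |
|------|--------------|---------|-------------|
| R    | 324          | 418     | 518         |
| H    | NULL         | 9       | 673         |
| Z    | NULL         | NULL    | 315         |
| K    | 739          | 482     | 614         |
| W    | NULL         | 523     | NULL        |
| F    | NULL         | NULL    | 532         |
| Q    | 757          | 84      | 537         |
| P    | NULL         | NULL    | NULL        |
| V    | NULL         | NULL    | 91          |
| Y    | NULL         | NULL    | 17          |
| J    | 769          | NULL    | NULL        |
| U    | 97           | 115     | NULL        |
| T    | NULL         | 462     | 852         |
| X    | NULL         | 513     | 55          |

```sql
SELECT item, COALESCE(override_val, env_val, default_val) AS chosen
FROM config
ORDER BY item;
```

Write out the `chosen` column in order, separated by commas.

item=F: override_val=NULL, env_val=NULL, default_val=532 → 532
item=H: override_val=NULL, env_val=9 → 9
item=J: override_val=769 → 769
item=K: override_val=739 → 739
item=P: override_val=NULL, env_val=NULL, default_val=NULL (all NULL) → NULL
item=Q: override_val=757 → 757
item=R: override_val=324 → 324
item=T: override_val=NULL, env_val=462 → 462
item=U: override_val=97 → 97
item=V: override_val=NULL, env_val=NULL, default_val=91 → 91
item=W: override_val=NULL, env_val=523 → 523
item=X: override_val=NULL, env_val=513 → 513
item=Y: override_val=NULL, env_val=NULL, default_val=17 → 17
item=Z: override_val=NULL, env_val=NULL, default_val=315 → 315

532, 9, 769, 739, NULL, 757, 324, 462, 97, 91, 523, 513, 17, 315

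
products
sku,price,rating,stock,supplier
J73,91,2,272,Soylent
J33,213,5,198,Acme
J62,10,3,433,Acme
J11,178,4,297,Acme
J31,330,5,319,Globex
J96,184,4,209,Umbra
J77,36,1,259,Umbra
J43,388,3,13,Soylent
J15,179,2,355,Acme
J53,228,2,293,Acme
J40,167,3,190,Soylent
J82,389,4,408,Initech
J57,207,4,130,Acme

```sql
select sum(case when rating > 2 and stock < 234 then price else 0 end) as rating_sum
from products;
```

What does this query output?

sku=J73: ✗
sku=J33: ✓ → 213
sku=J62: ✗
sku=J11: ✗
sku=J31: ✗
sku=J96: ✓ → 184
sku=J77: ✗
sku=J43: ✓ → 388
sku=J15: ✗
sku=J53: ✗
sku=J40: ✓ → 167
sku=J82: ✗
sku=J57: ✓ → 207
rating_sum = 213 + 184 + 388 + 167 + 207 = 1159

1159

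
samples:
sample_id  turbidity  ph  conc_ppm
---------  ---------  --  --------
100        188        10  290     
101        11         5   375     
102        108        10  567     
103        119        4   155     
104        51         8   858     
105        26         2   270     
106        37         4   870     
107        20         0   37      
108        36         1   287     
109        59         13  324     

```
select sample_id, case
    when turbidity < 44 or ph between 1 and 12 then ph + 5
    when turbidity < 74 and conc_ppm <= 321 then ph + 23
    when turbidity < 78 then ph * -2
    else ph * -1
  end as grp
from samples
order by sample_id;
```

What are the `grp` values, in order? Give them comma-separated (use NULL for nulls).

15, 10, 15, 9, 13, 7, 9, 5, 6, -26

sample_id=100: turbidity < 44 or ph between 1 and 12 → 15
sample_id=101: turbidity < 44 or ph between 1 and 12 → 10
sample_id=102: turbidity < 44 or ph between 1 and 12 → 15
sample_id=103: turbidity < 44 or ph between 1 and 12 → 9
sample_id=104: turbidity < 44 or ph between 1 and 12 → 13
sample_id=105: turbidity < 44 or ph between 1 and 12 → 7
sample_id=106: turbidity < 44 or ph between 1 and 12 → 9
sample_id=107: turbidity < 44 or ph between 1 and 12 → 5
sample_id=108: turbidity < 44 or ph between 1 and 12 → 6
sample_id=109: turbidity < 78 → -26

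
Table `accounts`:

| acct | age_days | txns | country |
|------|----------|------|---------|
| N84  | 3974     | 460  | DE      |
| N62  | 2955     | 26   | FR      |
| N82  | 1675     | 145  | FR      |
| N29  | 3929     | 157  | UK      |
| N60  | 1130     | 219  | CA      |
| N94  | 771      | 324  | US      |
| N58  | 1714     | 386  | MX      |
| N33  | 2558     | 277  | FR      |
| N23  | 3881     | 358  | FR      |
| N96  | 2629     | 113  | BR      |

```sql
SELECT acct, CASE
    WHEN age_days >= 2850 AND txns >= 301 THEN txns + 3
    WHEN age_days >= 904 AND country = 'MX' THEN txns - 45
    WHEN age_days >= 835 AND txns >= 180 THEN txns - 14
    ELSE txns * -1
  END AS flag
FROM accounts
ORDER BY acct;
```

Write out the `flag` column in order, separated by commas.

361, -157, 263, 341, 205, -26, -145, 463, -324, -113

acct=N23: age_days >= 2850 AND txns >= 301 → 361
acct=N29: ELSE → -157
acct=N33: age_days >= 835 AND txns >= 180 → 263
acct=N58: age_days >= 904 AND country = 'MX' → 341
acct=N60: age_days >= 835 AND txns >= 180 → 205
acct=N62: ELSE → -26
acct=N82: ELSE → -145
acct=N84: age_days >= 2850 AND txns >= 301 → 463
acct=N94: ELSE → -324
acct=N96: ELSE → -113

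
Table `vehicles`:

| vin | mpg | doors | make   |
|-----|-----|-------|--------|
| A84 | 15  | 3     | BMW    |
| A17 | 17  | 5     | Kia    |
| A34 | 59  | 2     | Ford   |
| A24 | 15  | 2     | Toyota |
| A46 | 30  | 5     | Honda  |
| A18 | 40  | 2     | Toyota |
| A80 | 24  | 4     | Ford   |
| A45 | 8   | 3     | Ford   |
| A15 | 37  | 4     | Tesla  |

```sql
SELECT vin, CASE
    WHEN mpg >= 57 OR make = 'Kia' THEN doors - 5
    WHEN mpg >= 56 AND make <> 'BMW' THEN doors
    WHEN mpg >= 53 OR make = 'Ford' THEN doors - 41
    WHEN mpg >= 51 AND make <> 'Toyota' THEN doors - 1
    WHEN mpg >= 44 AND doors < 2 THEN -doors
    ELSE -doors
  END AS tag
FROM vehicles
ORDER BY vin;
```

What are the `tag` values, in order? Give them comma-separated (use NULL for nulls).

-4, 0, -2, -2, -3, -38, -5, -37, -3

vin=A15: ELSE → -4
vin=A17: mpg >= 57 OR make = 'Kia' → 0
vin=A18: ELSE → -2
vin=A24: ELSE → -2
vin=A34: mpg >= 57 OR make = 'Kia' → -3
vin=A45: mpg >= 53 OR make = 'Ford' → -38
vin=A46: ELSE → -5
vin=A80: mpg >= 53 OR make = 'Ford' → -37
vin=A84: ELSE → -3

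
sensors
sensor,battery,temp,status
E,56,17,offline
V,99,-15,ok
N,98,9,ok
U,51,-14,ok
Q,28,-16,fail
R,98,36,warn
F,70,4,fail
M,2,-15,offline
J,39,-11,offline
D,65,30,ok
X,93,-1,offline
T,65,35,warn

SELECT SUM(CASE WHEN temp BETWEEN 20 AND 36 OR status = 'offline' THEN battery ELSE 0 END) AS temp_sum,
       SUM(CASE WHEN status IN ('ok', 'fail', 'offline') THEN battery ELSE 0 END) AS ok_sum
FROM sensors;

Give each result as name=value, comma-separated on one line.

[temp_sum: temp BETWEEN 20 AND 36 OR status = 'offline']
sensor=E: ✓ → 56
sensor=V: ✗
sensor=N: ✗
sensor=U: ✗
sensor=Q: ✗
sensor=R: ✓ → 98
sensor=F: ✗
sensor=M: ✓ → 2
sensor=J: ✓ → 39
sensor=D: ✓ → 65
sensor=X: ✓ → 93
sensor=T: ✓ → 65
temp_sum = 56 + 98 + 2 + 39 + 65 + 93 + 65 = 418
—
[ok_sum: status IN ('ok', 'fail', 'offline')]
sensor=E: ✓ → 56
sensor=V: ✓ → 99
sensor=N: ✓ → 98
sensor=U: ✓ → 51
sensor=Q: ✓ → 28
sensor=R: ✗
sensor=F: ✓ → 70
sensor=M: ✓ → 2
sensor=J: ✓ → 39
sensor=D: ✓ → 65
sensor=X: ✓ → 93
sensor=T: ✗
ok_sum = 56 + 99 + 98 + 51 + 28 + 70 + 2 + 39 + 65 + 93 = 601

temp_sum=418, ok_sum=601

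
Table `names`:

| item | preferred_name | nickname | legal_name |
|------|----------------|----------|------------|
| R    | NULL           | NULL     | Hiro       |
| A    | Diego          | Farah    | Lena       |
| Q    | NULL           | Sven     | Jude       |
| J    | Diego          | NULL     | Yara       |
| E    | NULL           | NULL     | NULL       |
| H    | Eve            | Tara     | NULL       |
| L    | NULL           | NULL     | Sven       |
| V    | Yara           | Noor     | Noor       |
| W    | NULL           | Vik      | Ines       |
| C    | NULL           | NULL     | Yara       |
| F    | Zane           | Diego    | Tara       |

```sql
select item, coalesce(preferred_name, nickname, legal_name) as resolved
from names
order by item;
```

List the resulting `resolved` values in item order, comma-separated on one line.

Diego, Yara, NULL, Zane, Eve, Diego, Sven, Sven, Hiro, Yara, Vik

item=A: preferred_name=Diego → Diego
item=C: preferred_name=NULL, nickname=NULL, legal_name=Yara → Yara
item=E: preferred_name=NULL, nickname=NULL, legal_name=NULL (all NULL) → NULL
item=F: preferred_name=Zane → Zane
item=H: preferred_name=Eve → Eve
item=J: preferred_name=Diego → Diego
item=L: preferred_name=NULL, nickname=NULL, legal_name=Sven → Sven
item=Q: preferred_name=NULL, nickname=Sven → Sven
item=R: preferred_name=NULL, nickname=NULL, legal_name=Hiro → Hiro
item=V: preferred_name=Yara → Yara
item=W: preferred_name=NULL, nickname=Vik → Vik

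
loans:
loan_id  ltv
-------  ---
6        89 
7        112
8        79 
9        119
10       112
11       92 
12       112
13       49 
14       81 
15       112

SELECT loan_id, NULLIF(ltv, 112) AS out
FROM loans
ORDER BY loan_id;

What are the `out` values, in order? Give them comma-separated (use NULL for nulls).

loan_id=6: ltv=89 vs 112: differ → 89
loan_id=7: ltv=112 vs 112: equal → NULL
loan_id=8: ltv=79 vs 112: differ → 79
loan_id=9: ltv=119 vs 112: differ → 119
loan_id=10: ltv=112 vs 112: equal → NULL
loan_id=11: ltv=92 vs 112: differ → 92
loan_id=12: ltv=112 vs 112: equal → NULL
loan_id=13: ltv=49 vs 112: differ → 49
loan_id=14: ltv=81 vs 112: differ → 81
loan_id=15: ltv=112 vs 112: equal → NULL

89, NULL, 79, 119, NULL, 92, NULL, 49, 81, NULL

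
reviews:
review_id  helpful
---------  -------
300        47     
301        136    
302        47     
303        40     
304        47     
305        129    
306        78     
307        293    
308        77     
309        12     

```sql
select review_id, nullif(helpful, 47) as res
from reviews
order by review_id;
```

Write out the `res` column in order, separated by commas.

NULL, 136, NULL, 40, NULL, 129, 78, 293, 77, 12

review_id=300: helpful=47 vs 47: equal → NULL
review_id=301: helpful=136 vs 47: differ → 136
review_id=302: helpful=47 vs 47: equal → NULL
review_id=303: helpful=40 vs 47: differ → 40
review_id=304: helpful=47 vs 47: equal → NULL
review_id=305: helpful=129 vs 47: differ → 129
review_id=306: helpful=78 vs 47: differ → 78
review_id=307: helpful=293 vs 47: differ → 293
review_id=308: helpful=77 vs 47: differ → 77
review_id=309: helpful=12 vs 47: differ → 12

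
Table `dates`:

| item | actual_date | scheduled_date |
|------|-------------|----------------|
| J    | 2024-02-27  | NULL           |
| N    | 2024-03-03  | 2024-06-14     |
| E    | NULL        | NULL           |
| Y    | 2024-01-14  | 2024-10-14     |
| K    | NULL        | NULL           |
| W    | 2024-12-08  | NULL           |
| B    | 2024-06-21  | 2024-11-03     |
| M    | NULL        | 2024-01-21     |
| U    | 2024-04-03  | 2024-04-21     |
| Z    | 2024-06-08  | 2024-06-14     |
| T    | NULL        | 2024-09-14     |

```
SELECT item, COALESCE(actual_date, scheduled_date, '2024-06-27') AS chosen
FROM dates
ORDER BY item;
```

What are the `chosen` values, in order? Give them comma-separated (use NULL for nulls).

item=B: actual_date=2024-06-21 → 2024-06-21
item=E: actual_date=NULL, scheduled_date=NULL, → literal 2024-06-27 → 2024-06-27
item=J: actual_date=2024-02-27 → 2024-02-27
item=K: actual_date=NULL, scheduled_date=NULL, → literal 2024-06-27 → 2024-06-27
item=M: actual_date=NULL, scheduled_date=2024-01-21 → 2024-01-21
item=N: actual_date=2024-03-03 → 2024-03-03
item=T: actual_date=NULL, scheduled_date=2024-09-14 → 2024-09-14
item=U: actual_date=2024-04-03 → 2024-04-03
item=W: actual_date=2024-12-08 → 2024-12-08
item=Y: actual_date=2024-01-14 → 2024-01-14
item=Z: actual_date=2024-06-08 → 2024-06-08

2024-06-21, 2024-06-27, 2024-02-27, 2024-06-27, 2024-01-21, 2024-03-03, 2024-09-14, 2024-04-03, 2024-12-08, 2024-01-14, 2024-06-08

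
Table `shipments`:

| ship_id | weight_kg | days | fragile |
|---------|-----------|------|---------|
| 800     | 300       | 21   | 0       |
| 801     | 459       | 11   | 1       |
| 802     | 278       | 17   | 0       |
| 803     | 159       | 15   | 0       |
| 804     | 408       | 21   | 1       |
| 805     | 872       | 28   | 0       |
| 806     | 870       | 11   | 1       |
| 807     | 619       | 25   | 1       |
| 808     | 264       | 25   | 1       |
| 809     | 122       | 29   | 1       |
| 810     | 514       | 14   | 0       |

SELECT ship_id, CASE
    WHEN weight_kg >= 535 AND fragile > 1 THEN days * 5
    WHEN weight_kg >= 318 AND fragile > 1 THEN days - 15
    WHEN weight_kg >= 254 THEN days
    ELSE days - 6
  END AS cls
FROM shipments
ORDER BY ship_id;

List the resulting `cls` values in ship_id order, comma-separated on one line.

ship_id=800: weight_kg >= 254 → 21
ship_id=801: weight_kg >= 254 → 11
ship_id=802: weight_kg >= 254 → 17
ship_id=803: ELSE → 9
ship_id=804: weight_kg >= 254 → 21
ship_id=805: weight_kg >= 254 → 28
ship_id=806: weight_kg >= 254 → 11
ship_id=807: weight_kg >= 254 → 25
ship_id=808: weight_kg >= 254 → 25
ship_id=809: ELSE → 23
ship_id=810: weight_kg >= 254 → 14

21, 11, 17, 9, 21, 28, 11, 25, 25, 23, 14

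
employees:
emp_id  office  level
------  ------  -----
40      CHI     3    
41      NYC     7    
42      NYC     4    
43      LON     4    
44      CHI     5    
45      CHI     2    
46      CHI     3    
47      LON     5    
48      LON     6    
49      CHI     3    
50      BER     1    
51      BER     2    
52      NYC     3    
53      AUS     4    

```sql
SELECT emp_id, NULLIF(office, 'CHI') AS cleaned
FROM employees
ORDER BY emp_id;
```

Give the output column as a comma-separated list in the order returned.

NULL, NYC, NYC, LON, NULL, NULL, NULL, LON, LON, NULL, BER, BER, NYC, AUS

emp_id=40: office=CHI vs CHI: equal → NULL
emp_id=41: office=NYC vs CHI: differ → NYC
emp_id=42: office=NYC vs CHI: differ → NYC
emp_id=43: office=LON vs CHI: differ → LON
emp_id=44: office=CHI vs CHI: equal → NULL
emp_id=45: office=CHI vs CHI: equal → NULL
emp_id=46: office=CHI vs CHI: equal → NULL
emp_id=47: office=LON vs CHI: differ → LON
emp_id=48: office=LON vs CHI: differ → LON
emp_id=49: office=CHI vs CHI: equal → NULL
emp_id=50: office=BER vs CHI: differ → BER
emp_id=51: office=BER vs CHI: differ → BER
emp_id=52: office=NYC vs CHI: differ → NYC
emp_id=53: office=AUS vs CHI: differ → AUS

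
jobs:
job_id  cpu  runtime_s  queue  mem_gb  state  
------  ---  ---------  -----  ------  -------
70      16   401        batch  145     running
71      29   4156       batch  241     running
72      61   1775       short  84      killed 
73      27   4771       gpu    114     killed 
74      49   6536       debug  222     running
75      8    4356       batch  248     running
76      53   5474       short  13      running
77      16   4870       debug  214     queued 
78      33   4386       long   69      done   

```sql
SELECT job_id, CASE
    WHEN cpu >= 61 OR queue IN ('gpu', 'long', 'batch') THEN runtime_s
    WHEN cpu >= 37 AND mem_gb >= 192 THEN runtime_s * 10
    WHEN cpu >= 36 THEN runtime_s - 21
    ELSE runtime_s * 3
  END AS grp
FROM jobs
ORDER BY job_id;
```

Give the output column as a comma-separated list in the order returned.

job_id=70: cpu >= 61 OR queue IN ('gpu', 'long', 'batch') → 401
job_id=71: cpu >= 61 OR queue IN ('gpu', 'long', 'batch') → 4156
job_id=72: cpu >= 61 OR queue IN ('gpu', 'long', 'batch') → 1775
job_id=73: cpu >= 61 OR queue IN ('gpu', 'long', 'batch') → 4771
job_id=74: cpu >= 37 AND mem_gb >= 192 → 65360
job_id=75: cpu >= 61 OR queue IN ('gpu', 'long', 'batch') → 4356
job_id=76: cpu >= 36 → 5453
job_id=77: ELSE → 14610
job_id=78: cpu >= 61 OR queue IN ('gpu', 'long', 'batch') → 4386

401, 4156, 1775, 4771, 65360, 4356, 5453, 14610, 4386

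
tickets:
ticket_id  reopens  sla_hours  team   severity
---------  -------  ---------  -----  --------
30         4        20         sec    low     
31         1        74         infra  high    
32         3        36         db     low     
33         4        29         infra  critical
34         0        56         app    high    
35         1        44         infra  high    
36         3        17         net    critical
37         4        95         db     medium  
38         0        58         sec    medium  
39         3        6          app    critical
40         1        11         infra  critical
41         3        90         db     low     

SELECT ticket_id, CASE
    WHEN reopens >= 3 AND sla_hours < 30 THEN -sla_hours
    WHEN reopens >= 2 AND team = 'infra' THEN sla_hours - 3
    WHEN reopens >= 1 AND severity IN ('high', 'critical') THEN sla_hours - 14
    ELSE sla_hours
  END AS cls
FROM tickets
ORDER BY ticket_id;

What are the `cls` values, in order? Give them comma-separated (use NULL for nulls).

-20, 60, 36, -29, 56, 30, -17, 95, 58, -6, -3, 90

ticket_id=30: reopens >= 3 AND sla_hours < 30 → -20
ticket_id=31: reopens >= 1 AND severity IN ('high', 'critical') → 60
ticket_id=32: ELSE → 36
ticket_id=33: reopens >= 3 AND sla_hours < 30 → -29
ticket_id=34: ELSE → 56
ticket_id=35: reopens >= 1 AND severity IN ('high', 'critical') → 30
ticket_id=36: reopens >= 3 AND sla_hours < 30 → -17
ticket_id=37: ELSE → 95
ticket_id=38: ELSE → 58
ticket_id=39: reopens >= 3 AND sla_hours < 30 → -6
ticket_id=40: reopens >= 1 AND severity IN ('high', 'critical') → -3
ticket_id=41: ELSE → 90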